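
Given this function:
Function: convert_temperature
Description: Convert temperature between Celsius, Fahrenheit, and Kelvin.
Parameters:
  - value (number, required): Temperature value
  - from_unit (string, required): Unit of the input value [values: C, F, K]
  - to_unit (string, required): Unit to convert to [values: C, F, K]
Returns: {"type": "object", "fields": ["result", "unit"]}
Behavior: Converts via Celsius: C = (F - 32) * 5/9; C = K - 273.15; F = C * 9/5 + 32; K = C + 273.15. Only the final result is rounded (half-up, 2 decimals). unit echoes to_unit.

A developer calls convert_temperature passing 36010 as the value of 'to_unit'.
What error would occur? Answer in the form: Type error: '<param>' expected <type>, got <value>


Spec: 'to_unit' is declared as string; 36010 is an integer.
Type error: 'to_unit' expected string, got 36010


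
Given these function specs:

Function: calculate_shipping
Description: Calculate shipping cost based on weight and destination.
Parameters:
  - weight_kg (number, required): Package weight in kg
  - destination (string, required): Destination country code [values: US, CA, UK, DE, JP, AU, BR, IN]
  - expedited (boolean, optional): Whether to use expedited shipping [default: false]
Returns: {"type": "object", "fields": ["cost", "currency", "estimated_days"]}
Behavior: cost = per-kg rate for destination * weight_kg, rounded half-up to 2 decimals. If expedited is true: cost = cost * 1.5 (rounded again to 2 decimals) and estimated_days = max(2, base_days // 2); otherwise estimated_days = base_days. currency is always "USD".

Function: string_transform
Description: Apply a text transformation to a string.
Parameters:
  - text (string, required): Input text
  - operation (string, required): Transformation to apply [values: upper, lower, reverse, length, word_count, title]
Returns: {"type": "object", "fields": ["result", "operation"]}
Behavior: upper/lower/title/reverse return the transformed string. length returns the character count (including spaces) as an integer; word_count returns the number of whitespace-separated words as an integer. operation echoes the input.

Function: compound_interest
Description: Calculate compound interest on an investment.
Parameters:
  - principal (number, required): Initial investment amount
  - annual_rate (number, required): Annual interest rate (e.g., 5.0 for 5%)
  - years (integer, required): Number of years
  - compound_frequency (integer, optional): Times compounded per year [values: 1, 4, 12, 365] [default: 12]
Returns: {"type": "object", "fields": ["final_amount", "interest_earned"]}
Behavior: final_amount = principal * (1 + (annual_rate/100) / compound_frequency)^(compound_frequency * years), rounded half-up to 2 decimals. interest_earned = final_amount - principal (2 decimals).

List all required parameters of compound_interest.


Parameters of compound_interest and their required/optional flag:
  principal: required
  annual_rate: required
  years: required
  compound_frequency: optional
annual_rate, principal, years


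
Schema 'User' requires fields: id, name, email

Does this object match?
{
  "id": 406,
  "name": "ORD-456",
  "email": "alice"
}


Checking required fields... All present.
Valid - all required fields present


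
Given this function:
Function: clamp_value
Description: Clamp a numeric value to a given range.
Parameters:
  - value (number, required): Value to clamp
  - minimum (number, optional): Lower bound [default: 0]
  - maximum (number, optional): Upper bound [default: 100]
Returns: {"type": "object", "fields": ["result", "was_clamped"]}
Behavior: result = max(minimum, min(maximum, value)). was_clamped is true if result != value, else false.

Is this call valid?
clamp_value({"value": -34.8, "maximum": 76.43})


Checking all required parameters present and types match... All valid.
Valid


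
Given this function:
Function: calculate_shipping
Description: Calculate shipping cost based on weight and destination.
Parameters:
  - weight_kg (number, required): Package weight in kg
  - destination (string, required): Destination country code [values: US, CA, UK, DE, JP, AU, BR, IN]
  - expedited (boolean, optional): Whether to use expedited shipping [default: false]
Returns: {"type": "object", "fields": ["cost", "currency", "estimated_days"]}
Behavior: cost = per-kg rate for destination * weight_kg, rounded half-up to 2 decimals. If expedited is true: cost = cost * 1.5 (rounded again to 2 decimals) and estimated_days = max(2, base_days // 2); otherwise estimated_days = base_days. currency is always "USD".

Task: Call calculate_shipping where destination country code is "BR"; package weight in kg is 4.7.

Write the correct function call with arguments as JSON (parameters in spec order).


Mapping each described value to its parameter name:
  'Destination country code' -> destination = "BR"
  'Package weight in kg' -> weight_kg = 4.7
calculate_shipping({"weight_kg": 4.7, "destination": "BR"})


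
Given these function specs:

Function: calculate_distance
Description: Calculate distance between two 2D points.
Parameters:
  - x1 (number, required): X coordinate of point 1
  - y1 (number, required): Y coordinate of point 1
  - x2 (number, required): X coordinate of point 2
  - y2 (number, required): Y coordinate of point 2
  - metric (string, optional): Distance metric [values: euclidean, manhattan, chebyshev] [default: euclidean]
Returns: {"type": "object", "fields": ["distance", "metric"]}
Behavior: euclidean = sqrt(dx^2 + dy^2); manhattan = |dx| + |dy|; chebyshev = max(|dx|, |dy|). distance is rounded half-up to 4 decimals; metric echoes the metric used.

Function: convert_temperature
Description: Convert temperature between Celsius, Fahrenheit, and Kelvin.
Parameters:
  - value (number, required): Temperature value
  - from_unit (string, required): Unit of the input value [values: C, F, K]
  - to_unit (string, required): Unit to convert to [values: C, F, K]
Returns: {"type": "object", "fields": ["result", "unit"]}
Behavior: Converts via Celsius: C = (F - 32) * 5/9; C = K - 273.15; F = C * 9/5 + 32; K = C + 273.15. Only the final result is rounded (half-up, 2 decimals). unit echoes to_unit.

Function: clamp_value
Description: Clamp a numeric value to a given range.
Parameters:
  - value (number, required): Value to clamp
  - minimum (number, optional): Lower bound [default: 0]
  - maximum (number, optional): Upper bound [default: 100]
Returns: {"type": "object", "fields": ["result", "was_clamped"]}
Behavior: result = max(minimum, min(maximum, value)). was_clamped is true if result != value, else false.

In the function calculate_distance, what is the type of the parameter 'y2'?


The calculate_distance spec declares:
  - y2 (number, required): Y coordinate of point 2
Type:
number


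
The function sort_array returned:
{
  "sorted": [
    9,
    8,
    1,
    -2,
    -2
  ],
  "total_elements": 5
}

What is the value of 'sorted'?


[9, 8, 1, -2, -2]


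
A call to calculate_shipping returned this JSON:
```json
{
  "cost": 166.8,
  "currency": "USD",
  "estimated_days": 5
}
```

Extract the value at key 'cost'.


166.8


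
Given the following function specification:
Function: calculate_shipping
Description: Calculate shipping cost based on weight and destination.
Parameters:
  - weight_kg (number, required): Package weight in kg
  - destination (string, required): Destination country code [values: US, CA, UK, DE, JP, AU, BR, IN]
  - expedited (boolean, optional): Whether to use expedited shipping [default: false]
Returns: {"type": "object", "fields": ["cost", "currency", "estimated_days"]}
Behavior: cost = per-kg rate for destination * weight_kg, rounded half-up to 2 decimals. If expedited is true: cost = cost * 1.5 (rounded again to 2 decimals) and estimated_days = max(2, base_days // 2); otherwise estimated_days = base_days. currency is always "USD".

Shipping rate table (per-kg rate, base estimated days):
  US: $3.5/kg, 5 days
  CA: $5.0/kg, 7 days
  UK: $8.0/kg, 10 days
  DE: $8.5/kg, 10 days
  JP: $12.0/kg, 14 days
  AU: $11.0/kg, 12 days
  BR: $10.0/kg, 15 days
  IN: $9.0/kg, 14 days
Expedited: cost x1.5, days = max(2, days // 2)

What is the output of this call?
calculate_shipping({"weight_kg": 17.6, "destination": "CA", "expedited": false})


Rate for CA: $5.0/kg, base 7 days
cost = 5.0 * 17.6 = 88 -> 88.00
expedited not set/false: estimated_days = 7
Output:
{"cost": 88.0, "currency": "USD", "estimated_days": 7}


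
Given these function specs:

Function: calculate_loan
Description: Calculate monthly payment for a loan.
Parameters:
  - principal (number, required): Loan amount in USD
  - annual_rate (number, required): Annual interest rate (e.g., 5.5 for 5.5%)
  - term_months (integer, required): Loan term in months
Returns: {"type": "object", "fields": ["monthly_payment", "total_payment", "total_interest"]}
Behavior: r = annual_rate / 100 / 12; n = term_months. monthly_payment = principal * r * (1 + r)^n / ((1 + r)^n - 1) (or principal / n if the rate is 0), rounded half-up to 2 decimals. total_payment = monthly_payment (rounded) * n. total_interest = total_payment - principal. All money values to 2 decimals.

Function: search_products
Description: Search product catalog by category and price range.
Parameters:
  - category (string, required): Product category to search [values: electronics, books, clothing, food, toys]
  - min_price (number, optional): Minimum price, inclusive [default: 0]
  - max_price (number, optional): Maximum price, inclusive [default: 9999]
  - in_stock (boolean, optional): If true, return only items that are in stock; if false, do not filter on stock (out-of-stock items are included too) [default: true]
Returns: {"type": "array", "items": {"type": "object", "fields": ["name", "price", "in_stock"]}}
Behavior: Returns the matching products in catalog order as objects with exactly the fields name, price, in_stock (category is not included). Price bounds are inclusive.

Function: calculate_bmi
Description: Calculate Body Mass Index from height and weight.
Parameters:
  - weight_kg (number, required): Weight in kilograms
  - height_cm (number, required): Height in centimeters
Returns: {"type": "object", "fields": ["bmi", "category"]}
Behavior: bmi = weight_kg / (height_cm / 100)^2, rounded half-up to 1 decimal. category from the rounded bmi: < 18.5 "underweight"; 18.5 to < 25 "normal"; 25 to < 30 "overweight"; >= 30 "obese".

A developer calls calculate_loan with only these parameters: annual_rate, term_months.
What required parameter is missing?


Required parameters: principal, annual_rate, term_months
Provided: annual_rate, term_months
Missing: principal
principal


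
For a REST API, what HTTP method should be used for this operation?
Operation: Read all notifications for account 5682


GET = read, POST = create, PUT = update/replace, DELETE = remove
This operation is a read.
GET


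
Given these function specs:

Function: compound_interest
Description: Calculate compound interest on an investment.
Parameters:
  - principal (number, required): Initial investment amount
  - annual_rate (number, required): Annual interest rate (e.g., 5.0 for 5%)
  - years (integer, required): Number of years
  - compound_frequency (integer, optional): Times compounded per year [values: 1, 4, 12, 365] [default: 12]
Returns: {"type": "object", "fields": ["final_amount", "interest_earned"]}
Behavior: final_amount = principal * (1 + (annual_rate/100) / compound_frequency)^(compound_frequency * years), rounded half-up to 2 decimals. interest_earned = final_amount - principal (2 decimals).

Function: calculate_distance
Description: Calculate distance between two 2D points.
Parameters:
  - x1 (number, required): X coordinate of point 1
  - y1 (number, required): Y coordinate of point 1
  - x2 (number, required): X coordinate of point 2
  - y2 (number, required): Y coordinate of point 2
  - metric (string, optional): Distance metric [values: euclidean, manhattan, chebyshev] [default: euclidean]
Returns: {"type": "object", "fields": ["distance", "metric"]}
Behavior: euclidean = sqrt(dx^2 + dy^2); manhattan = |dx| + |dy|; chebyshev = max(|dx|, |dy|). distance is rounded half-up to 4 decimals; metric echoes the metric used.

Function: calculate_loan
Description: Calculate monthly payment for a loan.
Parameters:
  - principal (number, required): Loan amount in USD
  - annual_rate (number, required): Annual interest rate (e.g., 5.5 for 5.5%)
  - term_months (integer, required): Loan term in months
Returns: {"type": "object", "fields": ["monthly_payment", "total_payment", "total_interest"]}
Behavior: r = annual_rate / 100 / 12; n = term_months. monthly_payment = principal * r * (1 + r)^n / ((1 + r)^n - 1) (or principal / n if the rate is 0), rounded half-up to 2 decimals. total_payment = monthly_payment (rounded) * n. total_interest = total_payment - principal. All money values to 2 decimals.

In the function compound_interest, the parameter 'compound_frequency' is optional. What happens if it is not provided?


The compound_interest spec declares:
  - compound_frequency (integer, optional): Times compounded per year [values: 1, 4, 12, 365] [default: 12]
It defaults to 12


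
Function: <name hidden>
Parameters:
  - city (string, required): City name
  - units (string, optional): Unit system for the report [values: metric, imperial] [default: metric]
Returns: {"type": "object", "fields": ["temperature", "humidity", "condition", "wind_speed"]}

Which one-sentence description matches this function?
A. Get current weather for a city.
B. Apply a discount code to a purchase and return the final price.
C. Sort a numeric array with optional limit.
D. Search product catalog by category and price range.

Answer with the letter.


Parameters city, units and return ["temperature", "humidity", "condition", "wind_speed"] fit: Get current weather for a city.
A


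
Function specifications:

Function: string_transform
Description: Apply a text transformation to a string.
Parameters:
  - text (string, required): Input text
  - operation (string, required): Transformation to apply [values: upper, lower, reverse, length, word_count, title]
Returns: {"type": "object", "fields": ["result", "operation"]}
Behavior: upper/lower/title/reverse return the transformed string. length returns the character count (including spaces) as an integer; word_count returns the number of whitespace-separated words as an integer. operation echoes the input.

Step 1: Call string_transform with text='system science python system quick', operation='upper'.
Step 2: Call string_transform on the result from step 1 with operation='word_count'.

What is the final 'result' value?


Step 1: string_transform(text='system science python system quick', operation='upper')
  -> result = 'SYSTEM SCIENCE PYTHON SYSTEM QUICK'
Step 2: string_transform(text='SYSTEM SCIENCE PYTHON SYSTEM QUICK', operation='word_count')
  words: SYSTEM, SCIENCE, PYTHON, SYSTEM, QUICK -> 5
  -> result = 5
5


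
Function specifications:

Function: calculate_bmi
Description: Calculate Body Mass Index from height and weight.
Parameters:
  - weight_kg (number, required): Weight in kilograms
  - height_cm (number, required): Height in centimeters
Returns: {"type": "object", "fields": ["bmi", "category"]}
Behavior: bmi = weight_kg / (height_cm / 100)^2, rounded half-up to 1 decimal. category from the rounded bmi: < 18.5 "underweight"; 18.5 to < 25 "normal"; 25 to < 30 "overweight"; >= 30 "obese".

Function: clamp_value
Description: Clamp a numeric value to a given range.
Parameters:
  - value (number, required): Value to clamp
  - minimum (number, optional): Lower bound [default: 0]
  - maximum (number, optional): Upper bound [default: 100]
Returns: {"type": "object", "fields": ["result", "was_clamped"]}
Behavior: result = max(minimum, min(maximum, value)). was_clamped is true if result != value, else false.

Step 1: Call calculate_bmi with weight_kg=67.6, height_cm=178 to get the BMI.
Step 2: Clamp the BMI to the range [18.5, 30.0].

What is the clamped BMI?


Step 1: calculate_bmi(weight_kg=67.6, height_cm=178)
  height_m = 178 / 100 = 1.78
  bmi = 67.6 / 1.78^2 = 67.6 / 3.1684 = 21.33569 -> 21.3
  18.5 <= 21.3 < 25 -> normal
  -> bmi = 21.3
Step 2: clamp_value(value=21.3, minimum=18.5, maximum=30.0)
  result = max(18.5, min(30.0, 21.3)) = max(18.5, 21.3) = 21.3
  was_clamped = (21.3 != 21.3) = false
  -> result = 21.3
21.3


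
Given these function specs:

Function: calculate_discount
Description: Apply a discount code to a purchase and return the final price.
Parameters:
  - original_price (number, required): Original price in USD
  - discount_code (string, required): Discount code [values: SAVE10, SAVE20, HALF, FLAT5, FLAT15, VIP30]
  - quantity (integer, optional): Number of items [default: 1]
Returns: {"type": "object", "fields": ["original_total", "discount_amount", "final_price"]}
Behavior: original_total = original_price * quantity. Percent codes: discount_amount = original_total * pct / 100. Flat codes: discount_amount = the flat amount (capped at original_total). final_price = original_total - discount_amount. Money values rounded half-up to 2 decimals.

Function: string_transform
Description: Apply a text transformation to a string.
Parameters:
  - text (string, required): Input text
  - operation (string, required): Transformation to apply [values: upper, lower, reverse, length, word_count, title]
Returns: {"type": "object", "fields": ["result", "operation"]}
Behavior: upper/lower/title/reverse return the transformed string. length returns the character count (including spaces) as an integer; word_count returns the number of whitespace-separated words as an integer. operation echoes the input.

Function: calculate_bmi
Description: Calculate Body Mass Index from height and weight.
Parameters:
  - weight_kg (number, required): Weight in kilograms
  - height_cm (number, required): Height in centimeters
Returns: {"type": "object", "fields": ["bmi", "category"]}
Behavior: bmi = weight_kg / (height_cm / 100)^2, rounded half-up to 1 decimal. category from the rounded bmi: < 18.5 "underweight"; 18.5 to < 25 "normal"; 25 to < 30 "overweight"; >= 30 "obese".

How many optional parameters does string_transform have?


Parameters of string_transform: text (required), operation (required)
Optional count:
0


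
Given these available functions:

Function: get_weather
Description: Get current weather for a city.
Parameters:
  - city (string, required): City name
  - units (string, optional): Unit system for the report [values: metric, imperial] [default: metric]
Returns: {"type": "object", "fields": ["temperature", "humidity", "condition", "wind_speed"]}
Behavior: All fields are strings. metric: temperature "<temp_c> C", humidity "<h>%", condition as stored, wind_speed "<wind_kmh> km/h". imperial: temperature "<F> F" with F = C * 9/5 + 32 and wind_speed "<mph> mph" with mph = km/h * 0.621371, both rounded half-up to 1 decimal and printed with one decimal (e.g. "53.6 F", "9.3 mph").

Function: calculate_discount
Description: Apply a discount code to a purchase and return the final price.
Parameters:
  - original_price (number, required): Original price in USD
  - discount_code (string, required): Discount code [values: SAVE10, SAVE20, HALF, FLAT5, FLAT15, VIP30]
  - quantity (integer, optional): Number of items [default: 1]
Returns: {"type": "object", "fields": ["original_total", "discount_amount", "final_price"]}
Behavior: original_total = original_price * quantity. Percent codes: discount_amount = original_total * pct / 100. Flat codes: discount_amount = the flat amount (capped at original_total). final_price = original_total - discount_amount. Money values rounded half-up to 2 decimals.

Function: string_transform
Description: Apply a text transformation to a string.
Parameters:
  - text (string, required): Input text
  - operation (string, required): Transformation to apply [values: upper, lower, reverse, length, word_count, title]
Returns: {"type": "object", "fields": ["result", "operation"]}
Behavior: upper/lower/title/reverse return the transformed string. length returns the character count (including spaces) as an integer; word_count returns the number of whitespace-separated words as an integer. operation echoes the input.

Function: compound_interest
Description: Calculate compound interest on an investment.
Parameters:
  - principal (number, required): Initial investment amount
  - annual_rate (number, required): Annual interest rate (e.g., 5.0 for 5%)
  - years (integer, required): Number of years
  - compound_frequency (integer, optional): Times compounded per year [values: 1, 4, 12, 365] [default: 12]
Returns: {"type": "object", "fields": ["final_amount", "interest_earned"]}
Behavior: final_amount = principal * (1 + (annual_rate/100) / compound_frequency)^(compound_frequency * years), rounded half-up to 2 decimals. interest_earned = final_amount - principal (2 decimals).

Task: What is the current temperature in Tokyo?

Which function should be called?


The task needs a function whose description is: Get current weather for a city.
get_weather


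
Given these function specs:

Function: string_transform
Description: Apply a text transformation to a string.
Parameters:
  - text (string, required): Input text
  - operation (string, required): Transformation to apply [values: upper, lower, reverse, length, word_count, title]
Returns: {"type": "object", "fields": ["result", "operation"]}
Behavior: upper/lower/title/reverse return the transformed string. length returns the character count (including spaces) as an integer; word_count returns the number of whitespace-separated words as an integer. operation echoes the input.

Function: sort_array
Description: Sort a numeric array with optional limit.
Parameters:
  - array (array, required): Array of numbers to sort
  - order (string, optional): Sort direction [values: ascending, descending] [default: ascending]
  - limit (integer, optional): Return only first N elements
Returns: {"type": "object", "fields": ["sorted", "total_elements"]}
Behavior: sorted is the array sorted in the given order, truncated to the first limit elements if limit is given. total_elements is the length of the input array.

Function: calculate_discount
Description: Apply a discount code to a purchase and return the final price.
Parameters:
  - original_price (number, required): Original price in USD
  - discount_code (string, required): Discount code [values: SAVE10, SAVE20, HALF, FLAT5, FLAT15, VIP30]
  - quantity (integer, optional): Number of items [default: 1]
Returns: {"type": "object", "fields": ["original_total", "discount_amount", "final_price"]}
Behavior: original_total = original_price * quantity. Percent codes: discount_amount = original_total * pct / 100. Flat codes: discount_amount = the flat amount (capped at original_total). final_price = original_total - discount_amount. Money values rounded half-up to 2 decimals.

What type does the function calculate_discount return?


The calculate_discount spec declares Returns: {"type": "object", "fields": ["original_total", "discount_amount", "final_price"]}
Type:
object


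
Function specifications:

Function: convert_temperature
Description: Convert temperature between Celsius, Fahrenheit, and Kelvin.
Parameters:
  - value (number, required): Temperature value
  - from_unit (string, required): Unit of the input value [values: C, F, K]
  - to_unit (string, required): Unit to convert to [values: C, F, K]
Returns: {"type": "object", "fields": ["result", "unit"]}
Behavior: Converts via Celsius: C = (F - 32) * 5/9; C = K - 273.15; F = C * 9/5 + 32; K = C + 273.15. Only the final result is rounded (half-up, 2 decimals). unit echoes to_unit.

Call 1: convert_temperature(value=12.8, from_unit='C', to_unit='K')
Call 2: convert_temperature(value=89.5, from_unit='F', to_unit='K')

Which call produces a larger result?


Call 1:
  Input already in C: 12.8
  To K: 12.8 + 273.15 = 285.95
  Round to 2 decimals: 285.95
  -> 285.95 K
Call 2:
  To C: (89.5 - 32) * 5/9 = 31.944444
  To K: 31.944444 + 273.15 = 305.094444
  Round to 2 decimals: 305.09
  -> 305.09 K
Call 2 (305.09 K)


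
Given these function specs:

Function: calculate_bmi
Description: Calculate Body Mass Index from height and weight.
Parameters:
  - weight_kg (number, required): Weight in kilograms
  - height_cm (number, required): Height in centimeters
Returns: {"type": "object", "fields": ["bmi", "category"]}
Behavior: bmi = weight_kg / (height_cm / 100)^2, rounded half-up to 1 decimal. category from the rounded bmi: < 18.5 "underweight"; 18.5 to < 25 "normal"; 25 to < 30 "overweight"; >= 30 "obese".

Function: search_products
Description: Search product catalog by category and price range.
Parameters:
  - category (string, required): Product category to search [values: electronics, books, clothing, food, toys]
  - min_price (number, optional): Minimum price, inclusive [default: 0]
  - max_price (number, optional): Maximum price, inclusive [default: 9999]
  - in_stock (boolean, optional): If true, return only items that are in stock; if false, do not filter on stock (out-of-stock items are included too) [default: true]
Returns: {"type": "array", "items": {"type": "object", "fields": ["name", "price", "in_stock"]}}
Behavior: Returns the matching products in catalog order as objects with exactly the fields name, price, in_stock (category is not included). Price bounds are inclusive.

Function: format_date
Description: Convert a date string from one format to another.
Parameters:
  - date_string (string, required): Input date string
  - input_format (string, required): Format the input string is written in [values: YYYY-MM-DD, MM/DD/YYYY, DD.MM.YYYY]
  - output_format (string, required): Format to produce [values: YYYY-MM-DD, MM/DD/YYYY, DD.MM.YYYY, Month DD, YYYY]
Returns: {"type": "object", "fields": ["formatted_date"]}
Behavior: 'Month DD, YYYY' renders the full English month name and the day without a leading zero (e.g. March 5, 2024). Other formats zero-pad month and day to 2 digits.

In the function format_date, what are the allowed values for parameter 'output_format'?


The format_date spec declares:
  - output_format (string, required): Format to produce [values: YYYY-MM-DD, MM/DD/YYYY, DD.MM.YYYY, Month DD, YYYY]
Allowed values:
YYYY-MM-DD, MM/DD/YYYY, DD.MM.YYYY, Month DD, YYYY


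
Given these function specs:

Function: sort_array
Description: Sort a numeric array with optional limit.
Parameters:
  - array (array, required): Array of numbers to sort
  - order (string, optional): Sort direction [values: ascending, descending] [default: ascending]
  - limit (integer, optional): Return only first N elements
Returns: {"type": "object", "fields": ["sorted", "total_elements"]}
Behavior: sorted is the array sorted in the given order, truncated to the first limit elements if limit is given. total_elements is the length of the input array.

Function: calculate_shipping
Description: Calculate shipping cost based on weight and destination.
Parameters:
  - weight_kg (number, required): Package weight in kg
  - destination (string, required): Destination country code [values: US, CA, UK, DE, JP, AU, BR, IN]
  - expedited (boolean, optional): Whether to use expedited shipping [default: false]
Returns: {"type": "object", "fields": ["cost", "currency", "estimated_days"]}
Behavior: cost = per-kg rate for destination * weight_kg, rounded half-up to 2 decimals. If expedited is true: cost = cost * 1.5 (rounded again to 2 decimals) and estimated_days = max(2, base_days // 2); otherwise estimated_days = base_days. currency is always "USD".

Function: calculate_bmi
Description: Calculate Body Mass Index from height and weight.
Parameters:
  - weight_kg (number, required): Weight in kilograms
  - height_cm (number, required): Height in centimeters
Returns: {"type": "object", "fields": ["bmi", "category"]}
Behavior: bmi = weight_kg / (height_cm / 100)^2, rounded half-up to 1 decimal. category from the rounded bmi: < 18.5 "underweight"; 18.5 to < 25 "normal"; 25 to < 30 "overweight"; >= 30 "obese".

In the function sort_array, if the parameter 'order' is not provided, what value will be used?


The sort_array spec declares:
  - order (string, optional): Sort direction [values: ascending, descending] [default: ascending]
Default:
ascending


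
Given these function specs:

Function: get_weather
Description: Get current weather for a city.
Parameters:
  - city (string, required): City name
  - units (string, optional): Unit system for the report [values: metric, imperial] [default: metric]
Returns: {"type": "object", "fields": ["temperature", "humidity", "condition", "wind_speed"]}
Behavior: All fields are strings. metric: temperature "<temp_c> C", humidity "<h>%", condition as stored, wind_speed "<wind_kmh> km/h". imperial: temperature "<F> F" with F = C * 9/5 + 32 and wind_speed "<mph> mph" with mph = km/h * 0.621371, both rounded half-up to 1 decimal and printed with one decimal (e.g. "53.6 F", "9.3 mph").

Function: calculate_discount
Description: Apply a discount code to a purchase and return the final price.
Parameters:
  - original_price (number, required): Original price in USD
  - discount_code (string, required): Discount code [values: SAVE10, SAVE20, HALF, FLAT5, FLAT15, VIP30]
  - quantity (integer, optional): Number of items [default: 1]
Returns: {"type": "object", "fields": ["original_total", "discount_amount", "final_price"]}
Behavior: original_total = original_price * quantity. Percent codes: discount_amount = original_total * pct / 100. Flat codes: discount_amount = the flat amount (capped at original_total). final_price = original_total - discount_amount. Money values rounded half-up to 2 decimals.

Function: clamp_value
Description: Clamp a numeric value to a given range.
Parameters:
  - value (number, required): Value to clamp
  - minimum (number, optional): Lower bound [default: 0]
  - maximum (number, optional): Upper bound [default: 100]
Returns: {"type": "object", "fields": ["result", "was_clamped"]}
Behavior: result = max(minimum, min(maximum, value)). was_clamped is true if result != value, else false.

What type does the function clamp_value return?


The clamp_value spec declares Returns: {"type": "object", "fields": ["result", "was_clamped"]}
Type:
object


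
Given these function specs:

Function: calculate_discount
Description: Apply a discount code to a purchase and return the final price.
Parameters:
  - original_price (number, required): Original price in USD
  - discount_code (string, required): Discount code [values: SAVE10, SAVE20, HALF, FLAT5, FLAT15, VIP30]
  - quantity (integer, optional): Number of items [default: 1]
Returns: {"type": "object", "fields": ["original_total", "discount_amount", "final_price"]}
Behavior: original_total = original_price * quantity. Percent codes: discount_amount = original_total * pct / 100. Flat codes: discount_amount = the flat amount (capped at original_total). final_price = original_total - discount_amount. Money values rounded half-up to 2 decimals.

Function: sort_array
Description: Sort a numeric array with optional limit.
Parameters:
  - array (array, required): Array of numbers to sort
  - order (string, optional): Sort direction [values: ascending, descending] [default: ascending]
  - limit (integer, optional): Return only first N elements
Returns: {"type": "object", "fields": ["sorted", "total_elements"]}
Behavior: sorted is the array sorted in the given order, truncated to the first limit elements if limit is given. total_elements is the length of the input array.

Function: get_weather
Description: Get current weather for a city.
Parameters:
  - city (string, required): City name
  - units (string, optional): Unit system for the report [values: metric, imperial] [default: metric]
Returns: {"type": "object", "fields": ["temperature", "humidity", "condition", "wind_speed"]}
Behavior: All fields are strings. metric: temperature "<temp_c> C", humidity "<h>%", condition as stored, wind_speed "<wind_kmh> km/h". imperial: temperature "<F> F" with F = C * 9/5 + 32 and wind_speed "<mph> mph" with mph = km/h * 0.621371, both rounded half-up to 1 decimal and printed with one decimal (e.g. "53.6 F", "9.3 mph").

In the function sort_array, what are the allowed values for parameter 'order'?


The sort_array spec declares:
  - order (string, optional): Sort direction [values: ascending, descending] [default: ascending]
Allowed values:
ascending, descending


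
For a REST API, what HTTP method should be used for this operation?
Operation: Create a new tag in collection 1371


GET = read, POST = create, PUT = update/replace, DELETE = remove
This operation is a create.
POST


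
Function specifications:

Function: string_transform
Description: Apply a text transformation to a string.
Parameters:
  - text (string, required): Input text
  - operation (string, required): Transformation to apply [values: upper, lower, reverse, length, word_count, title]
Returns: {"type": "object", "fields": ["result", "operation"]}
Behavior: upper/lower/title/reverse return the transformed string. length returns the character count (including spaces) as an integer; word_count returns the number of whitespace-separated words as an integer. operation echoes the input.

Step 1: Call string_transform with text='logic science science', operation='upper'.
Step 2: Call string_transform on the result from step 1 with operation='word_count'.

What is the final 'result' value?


Step 1: string_transform(text='logic science science', operation='upper')
  -> result = 'LOGIC SCIENCE SCIENCE'
Step 2: string_transform(text='LOGIC SCIENCE SCIENCE', operation='word_count')
  words: LOGIC, SCIENCE, SCIENCE -> 3
  -> result = 3
3


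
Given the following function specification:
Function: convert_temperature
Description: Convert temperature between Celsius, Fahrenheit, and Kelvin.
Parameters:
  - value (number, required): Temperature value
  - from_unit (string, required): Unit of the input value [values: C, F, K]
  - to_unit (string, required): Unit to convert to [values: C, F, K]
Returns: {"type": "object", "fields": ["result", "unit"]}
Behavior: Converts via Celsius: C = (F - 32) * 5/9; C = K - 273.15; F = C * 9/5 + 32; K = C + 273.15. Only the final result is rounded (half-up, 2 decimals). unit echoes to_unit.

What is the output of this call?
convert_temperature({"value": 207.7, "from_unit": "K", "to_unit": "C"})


To C: 207.7 - 273.15 = -65.45
Target is C: -65.45
Round to 2 decimals: -65.45
Output:
{"result": -65.45, "unit": "C"}


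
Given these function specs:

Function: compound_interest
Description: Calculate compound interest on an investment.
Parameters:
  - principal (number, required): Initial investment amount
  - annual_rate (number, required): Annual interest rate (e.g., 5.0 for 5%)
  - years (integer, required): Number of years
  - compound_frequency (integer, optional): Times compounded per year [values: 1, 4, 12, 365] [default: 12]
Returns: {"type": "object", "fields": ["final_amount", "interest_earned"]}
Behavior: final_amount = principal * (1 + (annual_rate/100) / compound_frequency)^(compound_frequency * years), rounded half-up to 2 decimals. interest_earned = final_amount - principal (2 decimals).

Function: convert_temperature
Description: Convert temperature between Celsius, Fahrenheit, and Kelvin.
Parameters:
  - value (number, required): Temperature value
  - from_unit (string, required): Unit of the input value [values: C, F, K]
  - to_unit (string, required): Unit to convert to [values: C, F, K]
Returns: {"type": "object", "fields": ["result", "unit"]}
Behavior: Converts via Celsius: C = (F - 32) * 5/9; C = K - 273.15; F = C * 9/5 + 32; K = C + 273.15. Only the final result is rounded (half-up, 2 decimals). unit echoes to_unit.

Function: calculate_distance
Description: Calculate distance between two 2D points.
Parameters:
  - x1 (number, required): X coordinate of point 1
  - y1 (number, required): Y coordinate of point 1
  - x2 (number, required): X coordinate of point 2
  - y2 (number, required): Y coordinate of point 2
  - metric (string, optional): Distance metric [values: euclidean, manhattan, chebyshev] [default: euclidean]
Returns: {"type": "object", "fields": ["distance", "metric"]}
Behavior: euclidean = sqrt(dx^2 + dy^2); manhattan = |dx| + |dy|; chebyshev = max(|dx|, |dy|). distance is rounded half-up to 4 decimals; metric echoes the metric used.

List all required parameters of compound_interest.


Parameters of compound_interest and their required/optional flag:
  principal: required
  annual_rate: required
  years: required
  compound_frequency: optional
annual_rate, principal, years


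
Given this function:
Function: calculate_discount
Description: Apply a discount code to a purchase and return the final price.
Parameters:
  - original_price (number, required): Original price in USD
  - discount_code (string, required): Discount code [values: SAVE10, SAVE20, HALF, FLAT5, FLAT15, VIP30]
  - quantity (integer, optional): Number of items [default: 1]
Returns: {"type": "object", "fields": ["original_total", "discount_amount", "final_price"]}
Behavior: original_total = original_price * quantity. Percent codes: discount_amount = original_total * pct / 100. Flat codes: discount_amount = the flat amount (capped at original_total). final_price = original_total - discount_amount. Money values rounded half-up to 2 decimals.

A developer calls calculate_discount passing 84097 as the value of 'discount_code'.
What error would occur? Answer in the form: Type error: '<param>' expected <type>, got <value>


Spec: 'discount_code' is declared as string; 84097 is an integer.
Type error: 'discount_code' expected string, got 84097


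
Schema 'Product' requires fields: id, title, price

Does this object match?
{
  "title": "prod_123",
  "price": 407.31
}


Checking required fields...
Missing: id
Invalid - missing required field 'id'


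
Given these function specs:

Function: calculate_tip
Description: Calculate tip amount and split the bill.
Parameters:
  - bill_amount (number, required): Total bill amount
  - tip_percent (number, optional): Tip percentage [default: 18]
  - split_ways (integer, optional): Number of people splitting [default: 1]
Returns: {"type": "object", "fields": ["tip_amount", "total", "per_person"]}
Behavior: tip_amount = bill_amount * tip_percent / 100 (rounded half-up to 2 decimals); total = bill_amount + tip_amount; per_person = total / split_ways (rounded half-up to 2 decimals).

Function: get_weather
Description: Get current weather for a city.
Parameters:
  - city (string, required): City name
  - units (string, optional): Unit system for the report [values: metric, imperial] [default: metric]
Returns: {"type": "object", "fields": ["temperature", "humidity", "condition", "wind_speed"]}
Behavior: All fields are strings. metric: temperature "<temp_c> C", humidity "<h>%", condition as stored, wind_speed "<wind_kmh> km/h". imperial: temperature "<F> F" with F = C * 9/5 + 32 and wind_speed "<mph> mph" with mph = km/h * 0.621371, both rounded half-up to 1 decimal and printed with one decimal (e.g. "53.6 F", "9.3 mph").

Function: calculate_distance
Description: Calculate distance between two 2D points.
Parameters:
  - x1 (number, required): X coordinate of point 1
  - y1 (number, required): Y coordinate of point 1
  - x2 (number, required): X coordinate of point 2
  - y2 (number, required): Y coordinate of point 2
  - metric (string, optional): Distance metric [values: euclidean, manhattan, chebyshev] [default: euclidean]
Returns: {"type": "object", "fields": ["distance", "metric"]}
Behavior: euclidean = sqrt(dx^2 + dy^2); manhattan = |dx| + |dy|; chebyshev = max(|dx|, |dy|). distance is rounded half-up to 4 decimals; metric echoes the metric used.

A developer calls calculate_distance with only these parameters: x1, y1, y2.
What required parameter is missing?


Required parameters: x1, y1, x2, y2
Provided: x1, y1, y2
Missing: x2
x2


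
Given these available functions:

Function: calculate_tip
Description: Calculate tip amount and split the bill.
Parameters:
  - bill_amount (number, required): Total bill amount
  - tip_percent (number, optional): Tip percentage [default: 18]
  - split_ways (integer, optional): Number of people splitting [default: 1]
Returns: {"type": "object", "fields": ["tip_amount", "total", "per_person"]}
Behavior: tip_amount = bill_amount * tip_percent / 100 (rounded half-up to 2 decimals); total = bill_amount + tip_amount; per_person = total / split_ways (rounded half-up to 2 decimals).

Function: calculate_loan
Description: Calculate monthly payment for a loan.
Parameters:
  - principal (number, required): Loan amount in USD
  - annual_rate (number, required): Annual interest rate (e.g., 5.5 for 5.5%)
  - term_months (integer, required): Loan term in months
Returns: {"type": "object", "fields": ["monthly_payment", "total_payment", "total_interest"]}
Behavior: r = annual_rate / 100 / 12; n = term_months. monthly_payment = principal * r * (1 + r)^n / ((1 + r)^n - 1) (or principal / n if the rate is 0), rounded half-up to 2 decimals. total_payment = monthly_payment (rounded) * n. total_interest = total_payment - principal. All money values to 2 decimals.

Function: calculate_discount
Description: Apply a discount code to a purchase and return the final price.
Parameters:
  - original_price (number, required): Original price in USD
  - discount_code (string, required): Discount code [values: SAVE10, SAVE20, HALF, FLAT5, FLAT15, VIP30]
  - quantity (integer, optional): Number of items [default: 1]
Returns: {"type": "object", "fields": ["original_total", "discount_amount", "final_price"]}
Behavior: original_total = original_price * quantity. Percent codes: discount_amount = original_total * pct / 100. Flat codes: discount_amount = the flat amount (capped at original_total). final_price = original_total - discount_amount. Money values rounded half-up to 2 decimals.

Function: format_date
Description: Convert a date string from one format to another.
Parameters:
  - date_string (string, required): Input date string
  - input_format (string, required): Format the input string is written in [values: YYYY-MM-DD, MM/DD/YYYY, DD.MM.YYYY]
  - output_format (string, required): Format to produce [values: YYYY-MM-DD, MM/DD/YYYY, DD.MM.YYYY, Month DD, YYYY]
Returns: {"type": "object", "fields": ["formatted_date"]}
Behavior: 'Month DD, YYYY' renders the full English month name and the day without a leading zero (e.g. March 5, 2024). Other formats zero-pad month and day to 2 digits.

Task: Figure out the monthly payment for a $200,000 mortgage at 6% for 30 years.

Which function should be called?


The task needs a function whose description is: Calculate monthly payment for a loan.
calculate_loan
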